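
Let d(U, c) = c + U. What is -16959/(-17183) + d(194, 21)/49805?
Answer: 169667468/171159863 ≈ 0.99128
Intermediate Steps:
d(U, c) = U + c
-16959/(-17183) + d(194, 21)/49805 = -16959/(-17183) + (194 + 21)/49805 = -16959*(-1/17183) + 215*(1/49805) = 16959/17183 + 43/9961 = 169667468/171159863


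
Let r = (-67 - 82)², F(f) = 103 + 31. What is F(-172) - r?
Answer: -22067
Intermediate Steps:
F(f) = 134
r = 22201 (r = (-149)² = 22201)
F(-172) - r = 134 - 1*22201 = 134 - 22201 = -22067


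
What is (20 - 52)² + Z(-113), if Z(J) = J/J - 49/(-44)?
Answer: 45149/44 ≈ 1026.1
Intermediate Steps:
Z(J) = 93/44 (Z(J) = 1 - 49*(-1/44) = 1 + 49/44 = 93/44)
(20 - 52)² + Z(-113) = (20 - 52)² + 93/44 = (-32)² + 93/44 = 1024 + 93/44 = 45149/44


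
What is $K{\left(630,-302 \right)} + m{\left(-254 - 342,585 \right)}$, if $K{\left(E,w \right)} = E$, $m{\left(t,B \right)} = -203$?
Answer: $427$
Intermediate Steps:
$K{\left(630,-302 \right)} + m{\left(-254 - 342,585 \right)} = 630 - 203 = 427$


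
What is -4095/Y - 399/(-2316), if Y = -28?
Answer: 56519/386 ≈ 146.42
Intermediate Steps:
-4095/Y - 399/(-2316) = -4095/(-28) - 399/(-2316) = -4095*(-1/28) - 399*(-1/2316) = 585/4 + 133/772 = 56519/386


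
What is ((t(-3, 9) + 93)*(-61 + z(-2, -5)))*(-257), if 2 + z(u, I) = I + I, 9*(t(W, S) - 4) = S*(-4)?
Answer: 1744773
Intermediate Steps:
t(W, S) = 4 - 4*S/9 (t(W, S) = 4 + (S*(-4))/9 = 4 + (-4*S)/9 = 4 - 4*S/9)
z(u, I) = -2 + 2*I (z(u, I) = -2 + (I + I) = -2 + 2*I)
((t(-3, 9) + 93)*(-61 + z(-2, -5)))*(-257) = (((4 - 4/9*9) + 93)*(-61 + (-2 + 2*(-5))))*(-257) = (((4 - 4) + 93)*(-61 + (-2 - 10)))*(-257) = ((0 + 93)*(-61 - 12))*(-257) = (93*(-73))*(-257) = -6789*(-257) = 1744773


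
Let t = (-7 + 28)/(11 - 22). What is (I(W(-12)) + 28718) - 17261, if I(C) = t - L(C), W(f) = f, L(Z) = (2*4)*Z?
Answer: 127062/11 ≈ 11551.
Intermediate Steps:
L(Z) = 8*Z
t = -21/11 (t = 21/(-11) = 21*(-1/11) = -21/11 ≈ -1.9091)
I(C) = -21/11 - 8*C
(I(W(-12)) + 28718) - 17261 = ((-21/11 - 8*(-12)) + 28718) - 17261 = ((-21/11 + 96) + 28718) - 17261 = (1035/11 + 28718) - 17261 = 316933/11 - 17261 = 127062/11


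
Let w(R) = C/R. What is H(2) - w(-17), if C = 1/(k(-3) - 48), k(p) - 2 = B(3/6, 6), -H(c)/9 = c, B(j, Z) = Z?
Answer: -12241/680 ≈ -18.001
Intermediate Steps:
H(c) = -9*c
k(p) = 8 (k(p) = 2 + 6 = 8)
C = -1/40 (C = 1/(8 - 48) = 1/(-40) = -1/40 ≈ -0.025000)
w(R) = -1/(40*R)
H(2) - w(-17) = -9*2 - (-1)/(40*(-17)) = -18 - (-1)*(-1)/(40*17) = -18 - 1*1/680 = -18 - 1/680 = -12241/680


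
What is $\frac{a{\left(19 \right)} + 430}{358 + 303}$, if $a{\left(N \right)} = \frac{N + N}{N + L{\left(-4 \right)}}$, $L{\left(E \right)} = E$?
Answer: $\frac{6488}{9915} \approx 0.65436$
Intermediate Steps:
$a{\left(N \right)} = \frac{2 N}{-4 + N}$ ($a{\left(N \right)} = \frac{N + N}{N - 4} = \frac{2 N}{-4 + N}$)
$\frac{a{\left(19 \right)} + 430}{358 + 303} = \frac{2 \cdot 19 \frac{1}{-4 + 19} + 430}{358 + 303} = \frac{2 \cdot 19 \cdot \frac{1}{15} + 430}{661} = \left(2 \cdot 19 \cdot \frac{1}{15} + 430\right) \frac{1}{661} = \left(\frac{38}{15} + 430\right) \frac{1}{661} = \frac{6488}{15} \cdot \frac{1}{661} = \frac{6488}{9915}$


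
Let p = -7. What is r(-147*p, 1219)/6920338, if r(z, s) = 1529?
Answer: 1529/6920338 ≈ 0.00022094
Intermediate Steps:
r(-147*p, 1219)/6920338 = 1529/6920338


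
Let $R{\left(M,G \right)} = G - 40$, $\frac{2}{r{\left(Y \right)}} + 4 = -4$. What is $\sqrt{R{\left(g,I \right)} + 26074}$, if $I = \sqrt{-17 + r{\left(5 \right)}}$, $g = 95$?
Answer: $\frac{\sqrt{104136 + 2 i \sqrt{69}}}{2} \approx 161.35 + 0.01287 i$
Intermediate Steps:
$r{\left(Y \right)} = - \frac{1}{4}$ ($r{\left(Y \right)} = \frac{2}{-4 - 4} = \frac{2}{-8} = 2 \left(- \frac{1}{8}\right) = - \frac{1}{4}$)
$I = \frac{i \sqrt{69}}{2}$ ($I = \sqrt{-17 - \frac{1}{4}} = \sqrt{- \frac{69}{4}} = \frac{i \sqrt{69}}{2} \approx 4.1533 i$)
$R{\left(M,G \right)} = -40 + G$ ($R{\left(M,G \right)} = G - 40 = -40 + G$)
$\sqrt{R{\left(g,I \right)} + 26074} = \sqrt{\left(-40 + \frac{i \sqrt{69}}{2}\right) + 26074} = \sqrt{26034 + \frac{i \sqrt{69}}{2}}$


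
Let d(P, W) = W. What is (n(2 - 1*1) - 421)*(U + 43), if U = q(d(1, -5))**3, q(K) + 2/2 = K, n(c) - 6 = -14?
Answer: 74217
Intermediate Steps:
n(c) = -8 (n(c) = 6 - 14 = -8)
q(K) = -1 + K
U = -216 (U = (-1 - 5)**3 = (-6)**3 = -216)
(n(2 - 1*1) - 421)*(U + 43) = (-8 - 421)*(-216 + 43) = -429*(-173) = 74217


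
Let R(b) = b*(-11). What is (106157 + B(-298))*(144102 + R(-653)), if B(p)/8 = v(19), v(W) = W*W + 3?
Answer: 16500503665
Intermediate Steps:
v(W) = 3 + W**2 (v(W) = W**2 + 3 = 3 + W**2)
B(p) = 2912 (B(p) = 8*(3 + 19**2) = 8*(3 + 361) = 8*364 = 2912)
R(b) = -11*b
(106157 + B(-298))*(144102 + R(-653)) = (106157 + 2912)*(144102 - 11*(-653)) = 109069*(144102 + 7183) = 109069*151285 = 16500503665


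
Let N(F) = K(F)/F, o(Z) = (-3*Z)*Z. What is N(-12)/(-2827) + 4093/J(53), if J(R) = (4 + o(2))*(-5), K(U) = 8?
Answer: 34712813/339240 ≈ 102.33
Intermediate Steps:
o(Z) = -3*Z**2
J(R) = 40 (J(R) = (4 - 3*2**2)*(-5) = (4 - 3*4)*(-5) = (4 - 12)*(-5) = -8*(-5) = 40)
N(F) = 8/F
N(-12)/(-2827) + 4093/J(53) = (8/(-12))/(-2827) + 4093/40 = (8*(-1/12))*(-1/2827) + 4093*(1/40) = -2/3*(-1/2827) + 4093/40 = 2/8481 + 4093/40 = 34712813/339240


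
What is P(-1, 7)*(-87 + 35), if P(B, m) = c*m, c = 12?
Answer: -4368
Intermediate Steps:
P(B, m) = 12*m
P(-1, 7)*(-87 + 35) = (12*7)*(-87 + 35) = 84*(-52) = -4368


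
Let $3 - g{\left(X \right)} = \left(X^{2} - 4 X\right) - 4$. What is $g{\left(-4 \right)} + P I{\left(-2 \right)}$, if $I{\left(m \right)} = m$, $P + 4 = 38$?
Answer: $-93$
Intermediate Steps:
$P = 34$ ($P = -4 + 38 = 34$)
$g{\left(X \right)} = 7 - X^{2} + 4 X$ ($g{\left(X \right)} = 3 - \left(\left(X^{2} - 4 X\right) - 4\right) = 3 - \left(-4 + X^{2} - 4 X\right) = 3 + \left(4 - X^{2} + 4 X\right) = 7 - X^{2} + 4 X$)
$g{\left(-4 \right)} + P I{\left(-2 \right)} = \left(7 - \left(-4\right)^{2} + 4 \left(-4\right)\right) + 34 \left(-2\right) = \left(7 - 16 - 16\right) - 68 = -25 - 68 = -93$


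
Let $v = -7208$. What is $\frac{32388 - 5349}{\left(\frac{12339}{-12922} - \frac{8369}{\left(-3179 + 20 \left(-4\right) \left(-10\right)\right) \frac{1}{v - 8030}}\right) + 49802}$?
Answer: $- \frac{63939826314}{8995834853} \approx -7.1077$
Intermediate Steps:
$\frac{32388 - 5349}{\left(\frac{12339}{-12922} - \frac{8369}{\left(-3179 + 20 \left(-4\right) \left(-10\right)\right) \frac{1}{v - 8030}}\right) + 49802} = \frac{32388 - 5349}{\left(\frac{12339}{-12922} - \frac{8369}{\left(-3179 + 20 \left(-4\right) \left(-10\right)\right) \frac{1}{-7208 - 8030}}\right) + 49802} = \frac{27039}{\left(12339 \left(- \frac{1}{12922}\right) - \frac{8369}{\left(-3179 - -800\right) \frac{1}{-15238}}\right) + 49802} = \frac{27039}{\left(- \frac{12339}{12922} - \frac{8369}{\left(-3179 + 800\right) \left(- \frac{1}{15238}\right)}\right) + 49802} = \frac{27039}{\left(- \frac{12339}{12922} - \frac{8369}{\left(-2379\right) \left(- \frac{1}{15238}\right)}\right) + 49802} = \frac{27039}{\left(- \frac{12339}{12922} - \frac{8369}{\frac{2379}{15238}}\right) + 49802} = \frac{27039}{\left(- \frac{12339}{12922} - \frac{127526822}{2379}\right) + 49802} = \frac{27039}{- \frac{126763919105}{2364726} + 49802} = \frac{27039}{- \frac{8995834853}{2364726}} = 27039 \left(- \frac{2364726}{8995834853}\right) = - \frac{63939826314}{8995834853}$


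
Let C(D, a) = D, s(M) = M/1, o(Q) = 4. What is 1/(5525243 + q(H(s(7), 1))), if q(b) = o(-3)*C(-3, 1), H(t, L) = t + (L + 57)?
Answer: 1/5525231 ≈ 1.8099e-7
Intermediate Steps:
s(M) = M (s(M) = M*1 = M)
H(t, L) = 57 + L + t (H(t, L) = t + (57 + L) = 57 + L + t)
q(b) = -12 (q(b) = 4*(-3) = -12)
1/(5525243 + q(H(s(7), 1))) = 1/(5525243 - 12) = 1/5525231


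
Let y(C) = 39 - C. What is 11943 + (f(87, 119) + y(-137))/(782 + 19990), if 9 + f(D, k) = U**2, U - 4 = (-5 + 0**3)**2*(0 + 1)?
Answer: 6891139/577 ≈ 11943.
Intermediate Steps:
U = 29 (U = 4 + (-5 + 0**3)**2*(0 + 1) = 4 + (-5 + 0)**2*1 = 4 + (-5)**2*1 = 4 + 25*1 = 4 + 25 = 29)
f(D, k) = 832 (f(D, k) = -9 + 29**2 = -9 + 841 = 832)
11943 + (f(87, 119) + y(-137))/(782 + 19990) = 11943 + (832 + (39 - 1*(-137)))/(782 + 19990) = 11943 + (832 + (39 + 137))/20772 = 11943 + (832 + 176)*(1/20772) = 11943 + 1008*(1/20772) = 11943 + 28/577 = 6891139/577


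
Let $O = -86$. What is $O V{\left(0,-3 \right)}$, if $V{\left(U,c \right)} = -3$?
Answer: $258$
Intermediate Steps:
$O V{\left(0,-3 \right)} = \left(-86\right) \left(-3\right) = 258$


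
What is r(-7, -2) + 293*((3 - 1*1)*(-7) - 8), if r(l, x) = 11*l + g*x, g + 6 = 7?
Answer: -6525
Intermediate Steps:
g = 1 (g = -6 + 7 = 1)
r(l, x) = x + 11*l (r(l, x) = 11*l + 1*x = 11*l + x = x + 11*l)
r(-7, -2) + 293*((3 - 1*1)*(-7) - 8) = (-2 + 11*(-7)) + 293*((3 - 1*1)*(-7) - 8) = (-2 - 77) + 293*((3 - 1)*(-7) - 8) = -79 + 293*(2*(-7) - 8) = -79 + 293*(-14 - 8) = -79 + 293*(-22) = -79 - 6446 = -6525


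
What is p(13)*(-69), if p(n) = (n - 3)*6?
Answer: -4140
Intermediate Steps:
p(n) = -18 + 6*n (p(n) = (-3 + n)*6 = -18 + 6*n)
p(13)*(-69) = (-18 + 6*13)*(-69) = (-18 + 78)*(-69) = 60*(-69) = -4140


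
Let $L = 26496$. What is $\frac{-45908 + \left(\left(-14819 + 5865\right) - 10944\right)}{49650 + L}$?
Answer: $- \frac{32903}{38073} \approx -0.86421$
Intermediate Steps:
$\frac{-45908 + \left(\left(-14819 + 5865\right) - 10944\right)}{49650 + L} = \frac{-45908 + \left(\left(-14819 + 5865\right) - 10944\right)}{49650 + 26496} = \frac{-45908 - 19898}{76146} = \left(-45908 - 19898\right) \frac{1}{76146} = \left(-65806\right) \frac{1}{76146} = - \frac{32903}{38073}$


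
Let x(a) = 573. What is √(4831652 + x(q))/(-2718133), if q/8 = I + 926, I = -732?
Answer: -5*√193289/2718133 ≈ -0.00080873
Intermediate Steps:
q = 1552 (q = 8*(-732 + 926) = 8*194 = 1552)
√(4831652 + x(q))/(-2718133) = √(4831652 + 573)/(-2718133) = √4832225*(-1/2718133) = (5*√193289)*(-1/2718133) = -5*√193289/2718133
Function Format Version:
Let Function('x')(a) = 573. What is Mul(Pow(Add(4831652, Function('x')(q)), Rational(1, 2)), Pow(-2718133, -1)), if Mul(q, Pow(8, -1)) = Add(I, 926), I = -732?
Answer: Mul(Rational(-5, 2718133), Pow(193289, Rational(1, 2))) ≈ -0.00080873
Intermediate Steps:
q = 1552 (q = Mul(8, Add(-732, 926)) = Mul(8, 194) = 1552)
Mul(Pow(Add(4831652, Function('x')(q)), Rational(1, 2)), Pow(-2718133, -1)) = Mul(Pow(Add(4831652, 573), Rational(1, 2)), Pow(-2718133, -1)) = Mul(Pow(4832225, Rational(1, 2)), Rational(-1, 2718133)) = Mul(Mul(5, Pow(193289, Rational(1, 2))), Rational(-1, 2718133)) = Mul(Rational(-5, 2718133), Pow(193289, Rational(1, 2)))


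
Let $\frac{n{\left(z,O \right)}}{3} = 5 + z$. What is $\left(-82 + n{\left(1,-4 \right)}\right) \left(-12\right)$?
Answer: $768$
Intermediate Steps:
$n{\left(z,O \right)} = 15 + 3 z$ ($n{\left(z,O \right)} = 3 \left(5 + z\right) = 15 + 3 z$)
$\left(-82 + n{\left(1,-4 \right)}\right) \left(-12\right) = \left(-82 + \left(15 + 3 \cdot 1\right)\right) \left(-12\right) = \left(-82 + \left(15 + 3\right)\right) \left(-12\right) = \left(-82 + 18\right) \left(-12\right) = \left(-64\right) \left(-12\right) = 768$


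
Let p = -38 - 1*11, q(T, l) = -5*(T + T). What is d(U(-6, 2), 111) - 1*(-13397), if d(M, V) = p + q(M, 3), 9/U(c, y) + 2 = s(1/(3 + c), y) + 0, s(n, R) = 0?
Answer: 13393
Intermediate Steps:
q(T, l) = -10*T
p = -49 (p = -38 - 11 = -49)
U(c, y) = -9/2 (U(c, y) = 9/(-2 + (0 + 0)) = 9/(-2 + 0) = 9/(-2) = 9*(-½) = -9/2)
d(M, V) = -49 - 10*M
d(U(-6, 2), 111) - 1*(-13397) = (-49 - 10*(-9/2)) - 1*(-13397) = (-49 + 45) + 13397 = -4 + 13397 = 13393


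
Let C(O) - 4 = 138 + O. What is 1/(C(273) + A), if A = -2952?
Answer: -1/2537 ≈ -0.00039417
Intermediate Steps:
C(O) = 142 + O (C(O) = 4 + (138 + O) = 142 + O)
1/(C(273) + A) = 1/((142 + 273) - 2952) = 1/(415 - 2952) = 1/(-2537) = -1/2537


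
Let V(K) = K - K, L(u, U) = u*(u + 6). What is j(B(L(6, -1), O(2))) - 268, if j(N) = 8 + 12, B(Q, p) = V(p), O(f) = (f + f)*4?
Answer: -248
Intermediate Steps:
L(u, U) = u*(6 + u)
V(K) = 0
O(f) = 8*f (O(f) = (2*f)*4 = 8*f)
B(Q, p) = 0
j(N) = 20
j(B(L(6, -1), O(2))) - 268 = 20 - 268 = -248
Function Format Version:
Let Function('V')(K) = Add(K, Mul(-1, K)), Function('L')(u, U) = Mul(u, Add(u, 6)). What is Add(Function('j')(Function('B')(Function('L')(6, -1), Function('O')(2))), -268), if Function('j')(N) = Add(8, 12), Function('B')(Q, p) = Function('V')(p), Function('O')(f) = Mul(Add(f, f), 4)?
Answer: -248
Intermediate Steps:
Function('L')(u, U) = Mul(u, Add(6, u))
Function('V')(K) = 0
Function('O')(f) = Mul(8, f) (Function('O')(f) = Mul(Mul(2, f), 4) = Mul(8, f))
Function('B')(Q, p) = 0
Function('j')(N) = 20
Add(Function('j')(Function('B')(Function('L')(6, -1), Function('O')(2))), -268) = Add(20, -268) = -248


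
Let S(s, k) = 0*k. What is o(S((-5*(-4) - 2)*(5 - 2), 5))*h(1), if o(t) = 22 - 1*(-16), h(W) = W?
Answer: 38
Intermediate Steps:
S(s, k) = 0
o(t) = 38 (o(t) = 22 + 16 = 38)
o(S((-5*(-4) - 2)*(5 - 2), 5))*h(1) = 38*1 = 38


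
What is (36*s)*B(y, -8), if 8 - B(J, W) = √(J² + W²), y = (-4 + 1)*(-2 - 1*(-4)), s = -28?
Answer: 2016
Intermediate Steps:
y = -6 (y = -3*(-2 + 4) = -3*2 = -6)
B(J, W) = 8 - √(J² + W²)
(36*s)*B(y, -8) = (36*(-28))*(8 - √((-6)² + (-8)²)) = -1008*(8 - √(36 + 64)) = -1008*(8 - √100) = -1008*(8 - 1*10) = -1008*(8 - 10) = -1008*(-2) = 2016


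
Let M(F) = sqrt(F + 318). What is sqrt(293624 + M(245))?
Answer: sqrt(293624 + sqrt(563)) ≈ 541.89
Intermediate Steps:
M(F) = sqrt(318 + F)
sqrt(293624 + M(245)) = sqrt(293624 + sqrt(318 + 245)) = sqrt(293624 + sqrt(563))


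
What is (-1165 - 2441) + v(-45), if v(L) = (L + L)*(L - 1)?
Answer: 534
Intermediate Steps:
v(L) = 2*L*(-1 + L) (v(L) = (2*L)*(-1 + L) = 2*L*(-1 + L))
(-1165 - 2441) + v(-45) = (-1165 - 2441) + 2*(-45)*(-1 - 45) = -3606 + 2*(-45)*(-46) = -3606 + 4140 = 534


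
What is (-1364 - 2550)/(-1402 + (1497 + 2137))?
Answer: -1957/1116 ≈ -1.7536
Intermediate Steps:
(-1364 - 2550)/(-1402 + (1497 + 2137)) = -3914/(-1402 + 3634) = -3914/2232 = -3914*1/2232 = -1957/1116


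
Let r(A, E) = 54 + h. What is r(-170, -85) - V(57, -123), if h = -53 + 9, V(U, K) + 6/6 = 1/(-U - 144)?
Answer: 2212/201 ≈ 11.005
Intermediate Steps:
V(U, K) = -1 + 1/(-144 - U) (V(U, K) = -1 + 1/(-U - 144) = -1 + 1/(-144 - U))
h = -44
r(A, E) = 10 (r(A, E) = 54 - 44 = 10)
r(-170, -85) - V(57, -123) = 10 - (-145 - 1*57)/(144 + 57) = 10 - (-145 - 57)/201 = 10 - (-202)/201 = 10 - 1*(-202/201) = 10 + 202/201 = 2212/201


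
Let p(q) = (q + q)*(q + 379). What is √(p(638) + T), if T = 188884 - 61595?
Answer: √1424981 ≈ 1193.7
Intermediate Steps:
T = 127289
p(q) = 2*q*(379 + q) (p(q) = (2*q)*(379 + q) = 2*q*(379 + q))
√(p(638) + T) = √(2*638*(379 + 638) + 127289) = √(2*638*1017 + 127289) = √(1297692 + 127289) = √1424981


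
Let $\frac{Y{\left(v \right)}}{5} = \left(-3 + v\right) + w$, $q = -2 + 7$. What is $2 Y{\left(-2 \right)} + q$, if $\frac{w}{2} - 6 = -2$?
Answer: $35$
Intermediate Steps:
$w = 8$ ($w = 12 + 2 \left(-2\right) = 12 - 4 = 8$)
$q = 5$
$Y{\left(v \right)} = 25 + 5 v$ ($Y{\left(v \right)} = 5 \left(\left(-3 + v\right) + 8\right) = 5 \left(5 + v\right) = 25 + 5 v$)
$2 Y{\left(-2 \right)} + q = 2 \left(25 + 5 \left(-2\right)\right) + 5 = 2 \left(25 - 10\right) + 5 = 2 \cdot 15 + 5 = 30 + 5 = 35$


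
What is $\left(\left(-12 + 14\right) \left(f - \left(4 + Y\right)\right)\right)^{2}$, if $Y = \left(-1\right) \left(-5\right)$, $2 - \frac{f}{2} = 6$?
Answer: $1156$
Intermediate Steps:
$f = -8$ ($f = 4 - 12 = -8$)
$Y = 5$
$\left(\left(-12 + 14\right) \left(f - \left(4 + Y\right)\right)\right)^{2} = \left(\left(-12 + 14\right) \left(-8 - 9\right)\right)^{2} = \left(2 \left(-8 - 9\right)\right)^{2} = \left(2 \left(-17\right)\right)^{2} = \left(-34\right)^{2} = 1156$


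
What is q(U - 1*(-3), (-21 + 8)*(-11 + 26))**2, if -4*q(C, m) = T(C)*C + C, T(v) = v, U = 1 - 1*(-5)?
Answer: 2025/4 ≈ 506.25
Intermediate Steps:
U = 6 (U = 1 + 5 = 6)
q(C, m) = -C/4 - C**2/4 (q(C, m) = -(C*C + C)/4 = -(C**2 + C)/4 = -(C + C**2)/4 = -C/4 - C**2/4)
q(U - 1*(-3), (-21 + 8)*(-11 + 26))**2 = (-(6 - 1*(-3))*(1 + (6 - 1*(-3)))/4)**2 = (-(6 + 3)*(1 + (6 + 3))/4)**2 = (-1/4*9*(1 + 9))**2 = (-1/4*9*10)**2 = (-45/2)**2 = 2025/4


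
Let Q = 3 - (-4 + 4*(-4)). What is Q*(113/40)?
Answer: 2599/40 ≈ 64.975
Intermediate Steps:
Q = 23 (Q = 3 - (-4 - 16) = 3 - 1*(-20) = 3 + 20 = 23)
Q*(113/40) = 23*(113/40) = 2599/40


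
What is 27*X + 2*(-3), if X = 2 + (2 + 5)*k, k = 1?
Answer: 237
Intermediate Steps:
X = 9 (X = 2 + (2 + 5)*1 = 2 + 7*1 = 2 + 7 = 9)
27*X + 2*(-3) = 27*9 + 2*(-3) = 243 - 6 = 237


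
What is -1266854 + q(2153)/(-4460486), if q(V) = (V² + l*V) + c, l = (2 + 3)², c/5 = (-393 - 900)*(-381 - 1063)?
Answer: -2825399277869/2230243 ≈ -1.2669e+6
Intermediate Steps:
c = 9335460 (c = 5*((-393 - 900)*(-381 - 1063)) = 5*(-1293*(-1444)) = 5*1867092 = 9335460)
l = 25 (l = 5² = 25)
q(V) = 9335460 + V² + 25*V (q(V) = (V² + 25*V) + 9335460 = 9335460 + V² + 25*V)
-1266854 + q(2153)/(-4460486) = -1266854 + (9335460 + 2153² + 25*2153)/(-4460486) = -1266854 + (9335460 + 4635409 + 53825)*(-1/4460486) = -1266854 + 14024694*(-1/4460486) = -1266854 - 7012347/2230243 = -2825399277869/2230243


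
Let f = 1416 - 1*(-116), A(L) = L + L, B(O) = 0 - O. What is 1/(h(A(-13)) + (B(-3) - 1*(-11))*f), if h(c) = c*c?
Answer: 1/22124 ≈ 4.5200e-5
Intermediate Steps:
B(O) = -O
A(L) = 2*L
h(c) = c²
f = 1532 (f = 1416 + 116 = 1532)
1/(h(A(-13)) + (B(-3) - 1*(-11))*f) = 1/((2*(-13))² + (-1*(-3) - 1*(-11))*1532) = 1/((-26)² + (3 + 11)*1532) = 1/(676 + 14*1532) = 1/(676 + 21448) = 1/22124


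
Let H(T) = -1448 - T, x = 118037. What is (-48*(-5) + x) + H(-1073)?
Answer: 117902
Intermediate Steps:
(-48*(-5) + x) + H(-1073) = (-48*(-5) + 118037) + (-1448 - 1*(-1073)) = (240 + 118037) + (-1448 + 1073) = 118277 - 375 = 117902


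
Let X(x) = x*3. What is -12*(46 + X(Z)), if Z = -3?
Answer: -444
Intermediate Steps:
X(x) = 3*x
-12*(46 + X(Z)) = -12*(46 + 3*(-3)) = -12*(46 - 9) = -12*37 = -444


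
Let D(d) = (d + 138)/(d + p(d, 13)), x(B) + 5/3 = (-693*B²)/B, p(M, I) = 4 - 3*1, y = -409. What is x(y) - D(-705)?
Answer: 598613723/2112 ≈ 2.8343e+5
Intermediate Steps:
p(M, I) = 1 (p(M, I) = 4 - 3 = 1)
x(B) = -5/3 - 693*B (x(B) = -5/3 + (-693*B²)/B = -5/3 - 693*B)
D(d) = (138 + d)/(1 + d) (D(d) = (d + 138)/(d + 1) = (138 + d)/(1 + d))
x(y) - D(-705) = (-5/3 - 693*(-409)) - (138 - 705)/(1 - 705) = (-5/3 + 283437) - (-567)/(-704) = 850306/3 - (-1)*(-567)/704 = 850306/3 - 1*567/704 = 850306/3 - 567/704 = 598613723/2112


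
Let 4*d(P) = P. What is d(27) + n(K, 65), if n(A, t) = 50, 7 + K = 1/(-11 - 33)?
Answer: 227/4 ≈ 56.750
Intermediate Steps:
K = -309/44 (K = -7 + 1/(-11 - 33) = -7 + 1/(-44) = -7 - 1/44 = -309/44 ≈ -7.0227)
d(P) = P/4
d(27) + n(K, 65) = (¼)*27 + 50 = 27/4 + 50 = 227/4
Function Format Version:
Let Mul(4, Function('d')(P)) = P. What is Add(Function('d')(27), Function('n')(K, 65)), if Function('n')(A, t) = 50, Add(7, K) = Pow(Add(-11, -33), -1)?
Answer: Rational(227, 4) ≈ 56.750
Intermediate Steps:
K = Rational(-309, 44) (K = Add(-7, Pow(Add(-11, -33), -1)) = Add(-7, Pow(-44, -1)) = Add(-7, Rational(-1, 44)) = Rational(-309, 44) ≈ -7.0227)
Function('d')(P) = Mul(Rational(1, 4), P)
Add(Function('d')(27), Function('n')(K, 65)) = Add(Mul(Rational(1, 4), 27), 50) = Add(Rational(27, 4), 50) = Rational(227, 4)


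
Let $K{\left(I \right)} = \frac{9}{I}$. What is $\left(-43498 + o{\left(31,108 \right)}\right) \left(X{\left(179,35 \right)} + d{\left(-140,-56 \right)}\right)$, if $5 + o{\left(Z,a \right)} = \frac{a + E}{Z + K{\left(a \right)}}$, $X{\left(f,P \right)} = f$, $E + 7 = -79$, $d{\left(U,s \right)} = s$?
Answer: $- \frac{1995841665}{373} \approx -5.3508 \cdot 10^{6}$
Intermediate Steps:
$E = -86$ ($E = -7 - 79 = -86$)
$o{\left(Z,a \right)} = -5 + \frac{-86 + a}{Z + \frac{9}{a}}$ ($o{\left(Z,a \right)} = -5 + \frac{a - 86}{Z + \frac{9}{a}} = -5 + \frac{-86 + a}{Z + \frac{9}{a}}$)
$\left(-43498 + o{\left(31,108 \right)}\right) \left(X{\left(179,35 \right)} + d{\left(-140,-56 \right)}\right) = \left(-43498 + \frac{-45 - 108 \left(86 - 108 + 5 \cdot 31\right)}{9 + 31 \cdot 108}\right) \left(179 - 56\right) = \left(-43498 + \frac{-45 - 108 \left(86 - 108 + 155\right)}{9 + 3348}\right) 123 = \left(-43498 + \frac{-45 - 108 \cdot 133}{3357}\right) 123 = \left(-43498 + \frac{-45 - 14364}{3357}\right) 123 = \left(-43498 + \frac{1}{3357} \left(-14409\right)\right) 123 = \left(-43498 - \frac{1601}{373}\right) 123 = \left(- \frac{16226355}{373}\right) 123 = - \frac{1995841665}{373}$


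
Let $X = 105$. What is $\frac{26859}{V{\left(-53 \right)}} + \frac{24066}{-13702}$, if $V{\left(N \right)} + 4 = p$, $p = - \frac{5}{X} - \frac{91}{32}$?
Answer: $- \frac{123711122871}{31726981} \approx -3899.2$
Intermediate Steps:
$p = - \frac{1943}{672}$ ($p = - \frac{5}{105} - \frac{91}{32} = \left(-5\right) \frac{1}{105} - \frac{91}{32} = - \frac{1}{21} - \frac{91}{32} = - \frac{1943}{672} \approx -2.8914$)
$V{\left(N \right)} = - \frac{4631}{672}$ ($V{\left(N \right)} = -4 - \frac{1943}{672} = - \frac{4631}{672}$)
$\frac{26859}{V{\left(-53 \right)}} + \frac{24066}{-13702} = \frac{26859}{- \frac{4631}{672}} + \frac{24066}{-13702} = 26859 \left(- \frac{672}{4631}\right) + 24066 \left(- \frac{1}{13702}\right) = - \frac{18049248}{4631} - \frac{12033}{6851} = - \frac{123711122871}{31726981}$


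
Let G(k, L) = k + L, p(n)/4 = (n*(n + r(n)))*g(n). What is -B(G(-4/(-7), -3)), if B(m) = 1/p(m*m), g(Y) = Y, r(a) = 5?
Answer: -117649/178400856 ≈ -0.00065946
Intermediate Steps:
p(n) = 4*n**2*(5 + n) (p(n) = 4*((n*(n + 5))*n) = 4*((n*(5 + n))*n) = 4*(n**2*(5 + n)) = 4*n**2*(5 + n))
G(k, L) = L + k
B(m) = 1/(4*m**4*(5 + m**2)) (B(m) = 1/(4*(m*m)**2*(5 + m*m)) = 1/(4*(m**2)**2*(5 + m**2)) = 1/(4*m**4*(5 + m**2)))
-B(G(-4/(-7), -3)) = -1/(4*(-3 - 4/(-7))**4*(5 + (-3 - 4/(-7))**2)) = -1/(4*(-3 - 4*(-1/7))**4*(5 + (-3 - 4*(-1/7))**2)) = -1/(4*(-3 + 4/7)**4*(5 + (-3 + 4/7)**2)) = -1/(4*(-17/7)**4*(5 + (-17/7)**2)) = -2401/(4*83521*(5 + 289/49)) = -2401/(4*83521*534/49) = -2401*49/(4*83521*534) = -1*117649/178400856 = -117649/178400856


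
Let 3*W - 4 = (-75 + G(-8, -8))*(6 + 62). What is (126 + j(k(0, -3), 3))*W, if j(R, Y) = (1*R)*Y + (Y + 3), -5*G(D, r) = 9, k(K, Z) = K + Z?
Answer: -1069772/5 ≈ -2.1395e+5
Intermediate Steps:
G(D, r) = -9/5 (G(D, r) = -1/5*9 = -9/5)
W = -26092/15 (W = 4/3 + ((-75 - 9/5)*(6 + 62))/3 = 4/3 + (-384/5*68)/3 = 4/3 + (1/3)*(-26112/5) = 4/3 - 8704/5 = -26092/15 ≈ -1739.5)
j(R, Y) = 3 + Y + R*Y (j(R, Y) = R*Y + (3 + Y) = 3 + Y + R*Y)
(126 + j(k(0, -3), 3))*W = (126 + (3 + 3 + (0 - 3)*3))*(-26092/15) = (126 + (3 + 3 - 3*3))*(-26092/15) = (126 + (3 + 3 - 9))*(-26092/15) = (126 - 3)*(-26092/15) = 123*(-26092/15) = -1069772/5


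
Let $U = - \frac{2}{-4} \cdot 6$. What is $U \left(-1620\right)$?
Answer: $-4860$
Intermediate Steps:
$U = 3$ ($U = \left(-2\right) \left(- \frac{1}{4}\right) 6 = \frac{1}{2} \cdot 6 = 3$)
$U \left(-1620\right) = 3 \left(-1620\right) = -4860$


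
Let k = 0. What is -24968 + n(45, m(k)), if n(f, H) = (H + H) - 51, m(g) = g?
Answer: -25019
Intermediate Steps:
n(f, H) = -51 + 2*H (n(f, H) = 2*H - 51 = -51 + 2*H)
-24968 + n(45, m(k)) = -24968 + (-51 + 2*0) = -24968 + (-51 + 0) = -24968 - 51 = -25019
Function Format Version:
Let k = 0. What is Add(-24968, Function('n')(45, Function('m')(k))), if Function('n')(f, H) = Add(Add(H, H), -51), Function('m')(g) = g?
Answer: -25019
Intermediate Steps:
Function('n')(f, H) = Add(-51, Mul(2, H)) (Function('n')(f, H) = Add(Mul(2, H), -51) = Add(-51, Mul(2, H)))
Add(-24968, Function('n')(45, Function('m')(k))) = Add(-24968, Add(-51, Mul(2, 0))) = Add(-24968, Add(-51, 0)) = Add(-24968, -51) = -25019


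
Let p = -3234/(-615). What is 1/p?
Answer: 205/1078 ≈ 0.19017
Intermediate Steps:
p = 1078/205 (p = -3234*(-1/615) = 1078/205 ≈ 5.2585)
1/p = 1/(1078/205) = 205/1078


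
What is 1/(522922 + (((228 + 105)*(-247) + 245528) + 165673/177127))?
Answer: 177127/121544535946 ≈ 1.4573e-6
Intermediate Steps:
1/(522922 + (((228 + 105)*(-247) + 245528) + 165673/177127)) = 1/(522922 + ((333*(-247) + 245528) + 165673*(1/177127))) = 1/(522922 + ((-82251 + 245528) + 165673/177127)) = 1/(522922 + (163277 + 165673/177127)) = 1/(522922 + 28920930852/177127) = 1/(121544535946/177127) = 177127/121544535946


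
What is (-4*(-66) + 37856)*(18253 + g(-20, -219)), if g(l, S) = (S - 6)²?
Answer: 2625629360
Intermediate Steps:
g(l, S) = (-6 + S)²
(-4*(-66) + 37856)*(18253 + g(-20, -219)) = (-4*(-66) + 37856)*(18253 + (-6 - 219)²) = (264 + 37856)*(18253 + (-225)²) = 38120*(18253 + 50625) = 38120*68878 = 2625629360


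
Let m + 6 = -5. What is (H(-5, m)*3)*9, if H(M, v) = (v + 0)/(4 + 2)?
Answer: -99/2 ≈ -49.500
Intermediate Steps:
m = -11 (m = -6 - 5 = -11)
H(M, v) = v/6
(H(-5, m)*3)*9 = (((1/6)*(-11))*3)*9 = -11/6*3*9 = -11/2*9 = -99/2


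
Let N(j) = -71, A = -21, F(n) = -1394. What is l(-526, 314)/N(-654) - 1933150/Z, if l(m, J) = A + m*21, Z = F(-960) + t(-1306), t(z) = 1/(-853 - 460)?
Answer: 200470227091/129952933 ≈ 1542.6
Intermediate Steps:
t(z) = -1/1313 (t(z) = 1/(-1313) = -1/1313)
Z = -1830323/1313 (Z = -1394 - 1/1313 = -1830323/1313 ≈ -1394.0)
l(m, J) = -21 + 21*m (l(m, J) = -21 + m*21 = -21 + 21*m)
l(-526, 314)/N(-654) - 1933150/Z = (-21 + 21*(-526))/(-71) - 1933150/(-1830323/1313) = (-21 - 11046)*(-1/71) - 1933150*(-1313/1830323) = -11067*(-1/71) + 2538225950/1830323 = 11067/71 + 2538225950/1830323 = 200470227091/129952933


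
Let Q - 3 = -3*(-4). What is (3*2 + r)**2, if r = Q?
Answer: 441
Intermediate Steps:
Q = 15 (Q = 3 - 3*(-4) = 3 + 12 = 15)
r = 15
(3*2 + r)**2 = (3*2 + 15)**2 = (6 + 15)**2 = 21**2 = 441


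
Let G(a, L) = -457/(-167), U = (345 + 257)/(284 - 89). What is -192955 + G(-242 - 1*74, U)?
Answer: -32223028/167 ≈ -1.9295e+5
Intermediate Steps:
U = 602/195 ≈ 3.0872
G(a, L) = 457/167 (G(a, L) = -457*(-1/167) = 457/167)
-192955 + G(-242 - 1*74, U) = -192955 + 457/167 = -32223028/167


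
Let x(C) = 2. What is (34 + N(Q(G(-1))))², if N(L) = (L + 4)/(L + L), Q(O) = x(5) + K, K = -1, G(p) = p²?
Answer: 5329/4 ≈ 1332.3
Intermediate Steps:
Q(O) = 1 (Q(O) = 2 - 1 = 1)
N(L) = (4 + L)/(2*L) (N(L) = (4 + L)/((2*L)) = (4 + L)*(1/(2*L)) = (4 + L)/(2*L))
(34 + N(Q(G(-1))))² = (34 + (½)*(4 + 1)/1)² = (34 + (½)*1*5)² = (34 + 5/2)² = (73/2)² = 5329/4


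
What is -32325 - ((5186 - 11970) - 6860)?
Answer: -18681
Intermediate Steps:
-32325 - ((5186 - 11970) - 6860) = -32325 - (-6784 - 6860) = -32325 - 1*(-13644) = -32325 + 13644 = -18681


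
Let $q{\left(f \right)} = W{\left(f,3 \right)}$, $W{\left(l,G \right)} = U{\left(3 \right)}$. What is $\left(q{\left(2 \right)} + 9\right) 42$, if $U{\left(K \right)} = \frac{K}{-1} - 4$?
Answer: $84$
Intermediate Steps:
$U{\left(K \right)} = -4 - K$ ($U{\left(K \right)} = - K - 4 = -4 - K$)
$W{\left(l,G \right)} = -7$ ($W{\left(l,G \right)} = -4 - 3 = -7$)
$q{\left(f \right)} = -7$
$\left(q{\left(2 \right)} + 9\right) 42 = \left(-7 + 9\right) 42 = 2 \cdot 42 = 84$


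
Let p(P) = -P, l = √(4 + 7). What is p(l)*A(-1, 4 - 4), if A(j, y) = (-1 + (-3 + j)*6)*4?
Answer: 100*√11 ≈ 331.66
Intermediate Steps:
A(j, y) = -76 + 24*j (A(j, y) = (-1 + (-18 + 6*j))*4 = (-19 + 6*j)*4 = -76 + 24*j)
l = √11 ≈ 3.3166
p(l)*A(-1, 4 - 4) = (-√11)*(-76 + 24*(-1)) = (-√11)*(-76 - 24) = -√11*(-100) = 100*√11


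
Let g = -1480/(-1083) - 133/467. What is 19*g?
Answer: 547121/26619 ≈ 20.554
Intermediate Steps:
g = 547121/505761 (g = -1480*(-1/1083) - 133*1/467 = 1480/1083 - 133/467 = 547121/505761 ≈ 1.0818)
19*g = 19*(547121/505761) = 547121/26619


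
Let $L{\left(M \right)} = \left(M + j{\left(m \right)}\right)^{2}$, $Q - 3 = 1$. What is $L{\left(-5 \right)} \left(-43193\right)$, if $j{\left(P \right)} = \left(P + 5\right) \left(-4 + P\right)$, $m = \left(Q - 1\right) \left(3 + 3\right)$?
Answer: $-4340421377$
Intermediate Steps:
$Q = 4$ ($Q = 3 + 1 = 4$)
$m = 18$ ($m = \left(4 - 1\right) \left(3 + 3\right) = 3 \cdot 6 = 18$)
$j{\left(P \right)} = \left(-4 + P\right) \left(5 + P\right)$ ($j{\left(P \right)} = \left(5 + P\right) \left(-4 + P\right) = \left(-4 + P\right) \left(5 + P\right)$)
$L{\left(M \right)} = \left(322 + M\right)^{2}$ ($L{\left(M \right)} = \left(M + \left(-20 + 18 + 18^{2}\right)\right)^{2} = \left(M + \left(-20 + 18 + 324\right)\right)^{2} = \left(M + 322\right)^{2} = \left(322 + M\right)^{2}$)
$L{\left(-5 \right)} \left(-43193\right) = \left(322 - 5\right)^{2} \left(-43193\right) = 317^{2} \left(-43193\right) = 100489 \left(-43193\right) = -4340421377$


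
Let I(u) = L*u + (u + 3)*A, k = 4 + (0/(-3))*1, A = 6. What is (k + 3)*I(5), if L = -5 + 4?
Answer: 301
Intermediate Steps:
k = 4 (k = 4 + (0*(-⅓))*1 = 4 + 0*1 = 4 + 0 = 4)
L = -1
I(u) = 18 + 5*u (I(u) = -u + (u + 3)*6 = -u + (3 + u)*6 = -u + (18 + 6*u) = 18 + 5*u)
(k + 3)*I(5) = (4 + 3)*(18 + 5*5) = 7*(18 + 25) = 7*43 = 301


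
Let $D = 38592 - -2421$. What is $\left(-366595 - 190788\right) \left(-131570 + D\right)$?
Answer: $50474932331$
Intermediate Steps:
$D = 41013$ ($D = 38592 + 2421 = 41013$)
$\left(-366595 - 190788\right) \left(-131570 + D\right) = \left(-366595 - 190788\right) \left(-131570 + 41013\right) = \left(-557383\right) \left(-90557\right) = 50474932331$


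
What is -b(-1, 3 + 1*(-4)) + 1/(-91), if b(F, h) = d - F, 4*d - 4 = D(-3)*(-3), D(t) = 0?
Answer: -183/91 ≈ -2.0110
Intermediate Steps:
d = 1 (d = 1 + (0*(-3))/4 = 1 + (¼)*0 = 1 + 0 = 1)
b(F, h) = 1 - F
-b(-1, 3 + 1*(-4)) + 1/(-91) = -(1 - 1*(-1)) + 1/(-91) = -(1 + 1) - 1/91 = -1*2 - 1/91 = -2 - 1/91 = -183/91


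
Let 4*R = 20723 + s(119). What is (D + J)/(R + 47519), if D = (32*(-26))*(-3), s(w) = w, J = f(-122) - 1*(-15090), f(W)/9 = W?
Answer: 10992/35153 ≈ 0.31269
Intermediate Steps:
f(W) = 9*W
J = 13992 (J = 9*(-122) - 1*(-15090) = -1098 + 15090 = 13992)
D = 2496 (D = -832*(-3) = 2496)
R = 10421/2 (R = (20723 + 119)/4 = (¼)*20842 = 10421/2 ≈ 5210.5)
(D + J)/(R + 47519) = (2496 + 13992)/(10421/2 + 47519) = 16488/(105459/2) = 16488*(2/105459) = 10992/35153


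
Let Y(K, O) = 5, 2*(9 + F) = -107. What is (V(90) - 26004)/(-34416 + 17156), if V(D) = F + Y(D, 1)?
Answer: 52123/34520 ≈ 1.5099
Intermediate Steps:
F = -125/2 (F = -9 + (½)*(-107) = -9 - 107/2 = -125/2 ≈ -62.500)
V(D) = -115/2 (V(D) = -125/2 + 5 = -115/2)
(V(90) - 26004)/(-34416 + 17156) = (-115/2 - 26004)/(-34416 + 17156) = -52123/2/(-17260) = -52123/2*(-1/17260) = 52123/34520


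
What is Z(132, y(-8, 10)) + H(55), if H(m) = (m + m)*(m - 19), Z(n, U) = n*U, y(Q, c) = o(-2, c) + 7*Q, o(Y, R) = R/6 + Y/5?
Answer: -16324/5 ≈ -3264.8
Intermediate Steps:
o(Y, R) = Y/5 + R/6 (o(Y, R) = R*(⅙) + Y*(⅕) = R/6 + Y/5 = Y/5 + R/6)
y(Q, c) = -⅖ + 7*Q + c/6 (y(Q, c) = ((⅕)*(-2) + c/6) + 7*Q = (-⅖ + c/6) + 7*Q = -⅖ + 7*Q + c/6)
Z(n, U) = U*n
H(m) = 2*m*(-19 + m) (H(m) = (2*m)*(-19 + m) = 2*m*(-19 + m))
Z(132, y(-8, 10)) + H(55) = (-⅖ + 7*(-8) + (⅙)*10)*132 + 2*55*(-19 + 55) = (-⅖ - 56 + 5/3)*132 + 2*55*36 = -821/15*132 + 3960 = -36124/5 + 3960 = -16324/5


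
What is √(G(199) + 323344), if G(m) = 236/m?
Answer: 2*√3201198177/199 ≈ 568.63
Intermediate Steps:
√(G(199) + 323344) = √(236/199 + 323344) = √(64345692/199) = 2*√3201198177/199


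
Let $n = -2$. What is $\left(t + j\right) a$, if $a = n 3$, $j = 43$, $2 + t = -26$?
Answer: $-90$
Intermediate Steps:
$t = -28$ ($t = -2 - 26 = -28$)
$a = -6$ ($a = \left(-2\right) 3 = -6$)
$\left(t + j\right) a = \left(-28 + 43\right) \left(-6\right) = 15 \left(-6\right) = -90$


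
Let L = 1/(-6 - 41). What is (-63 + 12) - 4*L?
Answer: -2393/47 ≈ -50.915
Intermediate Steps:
L = -1/47 (L = 1/(-47) = -1/47 ≈ -0.021277)
(-63 + 12) - 4*L = (-63 + 12) - 4*(-1/47) = -51 + 4/47 = -2393/47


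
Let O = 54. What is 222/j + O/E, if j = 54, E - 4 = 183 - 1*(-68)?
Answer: 3307/765 ≈ 4.3229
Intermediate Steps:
E = 255 (E = 4 + (183 - 1*(-68)) = 4 + (183 + 68) = 4 + 251 = 255)
222/j + O/E = 222/54 + 54/255 = 222*(1/54) + 54*(1/255) = 37/9 + 18/85 = 3307/765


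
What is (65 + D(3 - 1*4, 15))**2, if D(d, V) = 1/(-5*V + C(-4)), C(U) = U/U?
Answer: 23126481/5476 ≈ 4223.2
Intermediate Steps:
C(U) = 1
D(d, V) = 1/(1 - 5*V) (D(d, V) = 1/(-5*V + 1) = 1/(1 - 5*V))
(65 + D(3 - 1*4, 15))**2 = (65 - 1/(-1 + 5*15))**2 = (65 - 1/(-1 + 75))**2 = (65 - 1/74)**2 = (4809/74)**2 = 23126481/5476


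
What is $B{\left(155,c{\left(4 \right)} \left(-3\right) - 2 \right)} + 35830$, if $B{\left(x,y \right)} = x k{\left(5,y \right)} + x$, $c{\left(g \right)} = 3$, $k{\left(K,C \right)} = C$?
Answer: $34280$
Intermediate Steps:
$B{\left(x,y \right)} = x + x y$ ($B{\left(x,y \right)} = x y + x = x + x y$)
$B{\left(155,c{\left(4 \right)} \left(-3\right) - 2 \right)} + 35830 = 155 \left(1 + \left(3 \left(-3\right) - 2\right)\right) + 35830 = 155 \left(1 - 11\right) + 35830 = 155 \left(-10\right) + 35830 = -1550 + 35830 = 34280$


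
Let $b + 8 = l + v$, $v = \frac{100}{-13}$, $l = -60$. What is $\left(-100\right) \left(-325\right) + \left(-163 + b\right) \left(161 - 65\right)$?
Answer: $\frac{124612}{13} \approx 9585.5$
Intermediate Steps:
$v = - \frac{100}{13}$ ($v = 100 \left(- \frac{1}{13}\right) = - \frac{100}{13} \approx -7.6923$)
$b = - \frac{984}{13}$ ($b = -8 - \frac{880}{13} = - \frac{984}{13} \approx -75.692$)
$\left(-100\right) \left(-325\right) + \left(-163 + b\right) \left(161 - 65\right) = \left(-100\right) \left(-325\right) + \left(-163 - \frac{984}{13}\right) \left(161 - 65\right) = 32500 - \frac{297888}{13} = \frac{124612}{13}$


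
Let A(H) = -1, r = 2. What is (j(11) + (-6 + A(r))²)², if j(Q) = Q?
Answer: 3600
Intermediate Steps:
(j(11) + (-6 + A(r))²)² = (11 + (-6 - 1)²)² = (11 + (-7)²)² = (11 + 49)² = 60² = 3600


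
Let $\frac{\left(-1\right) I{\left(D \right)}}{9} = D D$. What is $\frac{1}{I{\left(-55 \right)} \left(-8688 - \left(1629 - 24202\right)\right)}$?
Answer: $- \frac{1}{378019125} \approx -2.6454 \cdot 10^{-9}$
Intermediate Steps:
$I{\left(D \right)} = - 9 D^{2}$ ($I{\left(D \right)} = - 9 D D = - 9 D^{2}$)
$\frac{1}{I{\left(-55 \right)} \left(-8688 - \left(1629 - 24202\right)\right)} = \frac{1}{- 9 \left(-55\right)^{2} \left(-8688 - \left(1629 - 24202\right)\right)} = \frac{1}{\left(-9\right) 3025 \left(-8688 - \left(1629 - 24202\right)\right)} = \frac{1}{\left(-27225\right) \left(-8688 - -22573\right)} = - \frac{1}{27225 \left(-8688 + 22573\right)} = - \frac{1}{27225 \cdot 13885} = \left(- \frac{1}{27225}\right) \frac{1}{13885} = - \frac{1}{378019125}$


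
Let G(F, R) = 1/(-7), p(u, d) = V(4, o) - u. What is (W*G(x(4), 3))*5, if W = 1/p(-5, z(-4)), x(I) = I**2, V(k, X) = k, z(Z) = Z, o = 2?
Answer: -5/63 ≈ -0.079365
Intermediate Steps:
p(u, d) = 4 - u
W = 1/9 (W = 1/(4 - 1*(-5)) = 1/(4 + 5) = 1/9 ≈ 0.11111)
G(F, R) = -1/7
(W*G(x(4), 3))*5 = ((1/9)*(-1/7))*5 = -1/63*5 = -5/63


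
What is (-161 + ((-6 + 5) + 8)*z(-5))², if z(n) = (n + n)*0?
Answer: 25921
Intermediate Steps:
z(n) = 0 (z(n) = (2*n)*0 = 0)
(-161 + ((-6 + 5) + 8)*z(-5))² = (-161 + ((-6 + 5) + 8)*0)² = (-161 + (-1 + 8)*0)² = (-161 + 7*0)² = (-161 + 0)² = (-161)² = 25921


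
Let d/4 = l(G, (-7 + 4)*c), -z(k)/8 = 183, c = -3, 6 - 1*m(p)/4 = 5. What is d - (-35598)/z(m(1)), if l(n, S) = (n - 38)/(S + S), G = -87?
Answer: -114397/2196 ≈ -52.093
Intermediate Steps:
m(p) = 4 (m(p) = 24 - 4*5 = 24 - 20 = 4)
z(k) = -1464 (z(k) = -8*183 = -1464)
l(n, S) = (-38 + n)/(2*S) (l(n, S) = (-38 + n)/((2*S)) = (-38 + n)*(1/(2*S)) = (-38 + n)/(2*S))
d = -250/9 (d = 4*((-38 - 87)/(2*(((-7 + 4)*(-3))))) = 4*((½)*(-125)/(-3*(-3))) = 4*((½)*(-125)/9) = 4*((½)*(⅑)*(-125)) = 4*(-125/18) = -250/9 ≈ -27.778)
d - (-35598)/z(m(1)) = -250/9 - (-35598)/(-1464) = -250/9 - (-35598)*(-1)/1464 = -250/9 - 1*5933/244 = -250/9 - 5933/244 = -114397/2196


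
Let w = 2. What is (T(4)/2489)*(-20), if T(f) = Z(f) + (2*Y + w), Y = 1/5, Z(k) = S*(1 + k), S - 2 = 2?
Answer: -448/2489 ≈ -0.17999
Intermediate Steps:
S = 4 (S = 2 + 2 = 4)
Z(k) = 4 + 4*k (Z(k) = 4*(1 + k) = 4 + 4*k)
Y = ⅕ ≈ 0.20000
T(f) = 32/5 + 4*f (T(f) = (4 + 4*f) + (2*(⅕) + 2) = (4 + 4*f) + (⅖ + 2) = (4 + 4*f) + 12/5 = 32/5 + 4*f)
(T(4)/2489)*(-20) = ((32/5 + 4*4)/2489)*(-20) = ((32/5 + 16)*(1/2489))*(-20) = ((112/5)*(1/2489))*(-20) = (112/12445)*(-20) = -448/2489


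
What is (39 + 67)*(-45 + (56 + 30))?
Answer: 4346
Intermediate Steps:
(39 + 67)*(-45 + (56 + 30)) = 106*(-45 + 86) = 106*41 = 4346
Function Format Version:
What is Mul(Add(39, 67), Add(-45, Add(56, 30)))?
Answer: 4346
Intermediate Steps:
Mul(Add(39, 67), Add(-45, Add(56, 30))) = Mul(106, Add(-45, 86)) = Mul(106, 41) = 4346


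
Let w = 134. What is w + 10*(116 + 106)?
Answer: 2354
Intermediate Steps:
w + 10*(116 + 106) = 134 + 10*(116 + 106) = 134 + 10*222 = 134 + 2220 = 2354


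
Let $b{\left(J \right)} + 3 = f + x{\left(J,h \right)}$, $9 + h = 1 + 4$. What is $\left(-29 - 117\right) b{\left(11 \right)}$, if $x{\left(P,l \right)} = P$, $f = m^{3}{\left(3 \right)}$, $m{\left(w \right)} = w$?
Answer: $-5110$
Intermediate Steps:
$f = 27$ ($f = 3^{3} = 27$)
$h = -4$ ($h = -9 + \left(1 + 4\right) = -9 + 5 = -4$)
$b{\left(J \right)} = 24 + J$ ($b{\left(J \right)} = -3 + \left(27 + J\right) = 24 + J$)
$\left(-29 - 117\right) b{\left(11 \right)} = \left(-29 - 117\right) \left(24 + 11\right) = \left(-146\right) 35 = -5110$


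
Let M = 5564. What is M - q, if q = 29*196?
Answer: -120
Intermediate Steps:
q = 5684
M - q = 5564 - 1*5684 = 5564 - 5684 = -120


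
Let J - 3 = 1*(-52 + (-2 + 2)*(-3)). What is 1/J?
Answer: -1/49 ≈ -0.020408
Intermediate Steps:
J = -49 (J = 3 + 1*(-52 + (-2 + 2)*(-3)) = 3 + 1*(-52 + 0*(-3)) = 3 + 1*(-52 + 0) = 3 + 1*(-52) = 3 - 52 = -49)
1/J = 1/(-49) = -1/49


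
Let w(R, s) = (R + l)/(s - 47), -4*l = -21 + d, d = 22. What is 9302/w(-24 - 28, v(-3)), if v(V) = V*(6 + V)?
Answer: 2083648/209 ≈ 9969.6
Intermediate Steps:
l = -¼ (l = -(-21 + 22)/4 = -¼*1 = -¼ ≈ -0.25000)
w(R, s) = (-¼ + R)/(-47 + s) (w(R, s) = (R - ¼)/(s - 47) = (-¼ + R)/(-47 + s))
9302/w(-24 - 28, v(-3)) = 9302/(((-¼ + (-24 - 28))/(-47 - 3*(6 - 3)))) = 9302/(((-¼ - 52)/(-47 - 3*3))) = 9302/((-209/4/(-47 - 9))) = 9302/((-209/4/(-56))) = 9302/((-1/56*(-209/4))) = 9302/(209/224) = 9302*(224/209) = 2083648/209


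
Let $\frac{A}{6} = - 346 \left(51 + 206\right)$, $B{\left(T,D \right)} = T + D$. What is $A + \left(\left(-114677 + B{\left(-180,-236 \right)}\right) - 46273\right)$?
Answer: $-694898$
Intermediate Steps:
$B{\left(T,D \right)} = D + T$
$A = -533532$ ($A = 6 \left(- 346 \left(51 + 206\right)\right) = 6 \left(\left(-346\right) 257\right) = 6 \left(-88922\right) = -533532$)
$A + \left(\left(-114677 + B{\left(-180,-236 \right)}\right) - 46273\right) = -533532 - 161366 = -694898$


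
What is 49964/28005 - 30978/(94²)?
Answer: -213028493/123726090 ≈ -1.7218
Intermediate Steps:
49964/28005 - 30978/(94²) = 49964*(1/28005) - 30978/8836 = 49964/28005 - 30978*1/8836 = 49964/28005 - 15489/4418 = -213028493/123726090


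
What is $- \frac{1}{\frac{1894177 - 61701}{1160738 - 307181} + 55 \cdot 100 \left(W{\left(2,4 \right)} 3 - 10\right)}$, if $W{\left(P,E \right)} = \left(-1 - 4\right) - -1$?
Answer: $\frac{853557}{103278564524} \approx 8.2646 \cdot 10^{-6}$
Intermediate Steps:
$W{\left(P,E \right)} = -4$ ($W{\left(P,E \right)} = \left(-1 - 4\right) + 1 = -5 + 1 = -4$)
$- \frac{1}{\frac{1894177 - 61701}{1160738 - 307181} + 55 \cdot 100 \left(W{\left(2,4 \right)} 3 - 10\right)} = - \frac{1}{\frac{1894177 - 61701}{1160738 - 307181} + 55 \cdot 100 \left(\left(-4\right) 3 - 10\right)} = - \frac{1}{\frac{1832476}{853557} + 5500 \left(-12 - 10\right)} = - \frac{1}{1832476 \cdot \frac{1}{853557} + 5500 \left(-22\right)} = - \frac{1}{\frac{1832476}{853557} - 121000} = - \frac{1}{- \frac{103278564524}{853557}} = \left(-1\right) \left(- \frac{853557}{103278564524}\right) = \frac{853557}{103278564524}$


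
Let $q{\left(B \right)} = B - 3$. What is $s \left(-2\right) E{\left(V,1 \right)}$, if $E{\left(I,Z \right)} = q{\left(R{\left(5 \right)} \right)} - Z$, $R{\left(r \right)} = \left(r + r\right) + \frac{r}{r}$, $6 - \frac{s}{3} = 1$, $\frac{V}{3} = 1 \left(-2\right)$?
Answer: $-210$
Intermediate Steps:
$V = -6$ ($V = 3 \cdot 1 \left(-2\right) = 3 \left(-2\right) = -6$)
$s = 15$ ($s = 18 - 3 = 15$)
$R{\left(r \right)} = 1 + 2 r$ ($R{\left(r \right)} = 2 r + 1 = 1 + 2 r$)
$q{\left(B \right)} = -3 + B$
$E{\left(I,Z \right)} = 8 - Z$ ($E{\left(I,Z \right)} = \left(-3 + \left(1 + 2 \cdot 5\right)\right) - Z = \left(-3 + \left(1 + 10\right)\right) - Z = \left(-3 + 11\right) - Z = 8 - Z$)
$s \left(-2\right) E{\left(V,1 \right)} = 15 \left(-2\right) \left(8 - 1\right) = - 30 \left(8 - 1\right) = \left(-30\right) 7 = -210$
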